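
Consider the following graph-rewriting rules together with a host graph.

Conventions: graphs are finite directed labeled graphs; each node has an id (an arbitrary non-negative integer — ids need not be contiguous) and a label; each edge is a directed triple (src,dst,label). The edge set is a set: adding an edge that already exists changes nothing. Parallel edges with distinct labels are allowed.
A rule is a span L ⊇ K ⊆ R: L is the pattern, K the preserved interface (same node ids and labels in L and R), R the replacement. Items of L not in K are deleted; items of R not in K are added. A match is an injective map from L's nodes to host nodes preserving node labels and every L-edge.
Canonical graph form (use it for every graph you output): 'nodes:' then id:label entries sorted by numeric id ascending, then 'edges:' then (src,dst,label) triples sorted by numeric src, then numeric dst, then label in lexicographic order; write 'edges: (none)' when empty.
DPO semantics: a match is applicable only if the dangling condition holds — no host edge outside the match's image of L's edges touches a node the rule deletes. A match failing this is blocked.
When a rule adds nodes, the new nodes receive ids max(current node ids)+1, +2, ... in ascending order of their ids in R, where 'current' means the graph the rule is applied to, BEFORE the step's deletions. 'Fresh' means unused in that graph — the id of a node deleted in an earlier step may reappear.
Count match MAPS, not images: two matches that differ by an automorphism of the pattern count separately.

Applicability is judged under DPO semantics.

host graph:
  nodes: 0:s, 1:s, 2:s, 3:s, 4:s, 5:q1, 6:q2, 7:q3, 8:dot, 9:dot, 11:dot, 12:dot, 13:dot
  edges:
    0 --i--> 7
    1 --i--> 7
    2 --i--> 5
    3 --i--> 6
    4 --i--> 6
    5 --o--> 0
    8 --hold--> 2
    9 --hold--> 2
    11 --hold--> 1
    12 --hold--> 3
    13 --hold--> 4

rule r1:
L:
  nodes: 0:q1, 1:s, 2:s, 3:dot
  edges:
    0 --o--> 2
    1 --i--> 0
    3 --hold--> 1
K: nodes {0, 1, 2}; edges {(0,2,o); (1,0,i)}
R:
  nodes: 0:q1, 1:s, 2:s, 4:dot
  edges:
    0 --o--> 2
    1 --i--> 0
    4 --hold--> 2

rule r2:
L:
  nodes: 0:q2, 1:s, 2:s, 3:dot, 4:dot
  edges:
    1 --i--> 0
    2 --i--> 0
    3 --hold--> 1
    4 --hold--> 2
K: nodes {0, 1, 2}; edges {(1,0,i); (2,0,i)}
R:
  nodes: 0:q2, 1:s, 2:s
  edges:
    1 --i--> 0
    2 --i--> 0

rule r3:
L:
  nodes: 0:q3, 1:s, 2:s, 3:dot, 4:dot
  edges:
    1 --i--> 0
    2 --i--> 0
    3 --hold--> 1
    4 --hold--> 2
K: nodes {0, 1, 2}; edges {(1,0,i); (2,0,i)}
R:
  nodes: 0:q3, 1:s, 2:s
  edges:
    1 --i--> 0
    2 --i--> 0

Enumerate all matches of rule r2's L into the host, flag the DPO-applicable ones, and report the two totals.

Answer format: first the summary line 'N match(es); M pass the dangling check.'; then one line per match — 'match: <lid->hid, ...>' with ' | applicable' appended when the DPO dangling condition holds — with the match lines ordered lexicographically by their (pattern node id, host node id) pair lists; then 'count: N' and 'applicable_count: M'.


2 match(es); 2 pass the dangling check.
match: 0->6, 1->3, 2->4, 3->12, 4->13 | applicable
match: 0->6, 1->4, 2->3, 3->13, 4->12 | applicable
count: 2
applicable_count: 2


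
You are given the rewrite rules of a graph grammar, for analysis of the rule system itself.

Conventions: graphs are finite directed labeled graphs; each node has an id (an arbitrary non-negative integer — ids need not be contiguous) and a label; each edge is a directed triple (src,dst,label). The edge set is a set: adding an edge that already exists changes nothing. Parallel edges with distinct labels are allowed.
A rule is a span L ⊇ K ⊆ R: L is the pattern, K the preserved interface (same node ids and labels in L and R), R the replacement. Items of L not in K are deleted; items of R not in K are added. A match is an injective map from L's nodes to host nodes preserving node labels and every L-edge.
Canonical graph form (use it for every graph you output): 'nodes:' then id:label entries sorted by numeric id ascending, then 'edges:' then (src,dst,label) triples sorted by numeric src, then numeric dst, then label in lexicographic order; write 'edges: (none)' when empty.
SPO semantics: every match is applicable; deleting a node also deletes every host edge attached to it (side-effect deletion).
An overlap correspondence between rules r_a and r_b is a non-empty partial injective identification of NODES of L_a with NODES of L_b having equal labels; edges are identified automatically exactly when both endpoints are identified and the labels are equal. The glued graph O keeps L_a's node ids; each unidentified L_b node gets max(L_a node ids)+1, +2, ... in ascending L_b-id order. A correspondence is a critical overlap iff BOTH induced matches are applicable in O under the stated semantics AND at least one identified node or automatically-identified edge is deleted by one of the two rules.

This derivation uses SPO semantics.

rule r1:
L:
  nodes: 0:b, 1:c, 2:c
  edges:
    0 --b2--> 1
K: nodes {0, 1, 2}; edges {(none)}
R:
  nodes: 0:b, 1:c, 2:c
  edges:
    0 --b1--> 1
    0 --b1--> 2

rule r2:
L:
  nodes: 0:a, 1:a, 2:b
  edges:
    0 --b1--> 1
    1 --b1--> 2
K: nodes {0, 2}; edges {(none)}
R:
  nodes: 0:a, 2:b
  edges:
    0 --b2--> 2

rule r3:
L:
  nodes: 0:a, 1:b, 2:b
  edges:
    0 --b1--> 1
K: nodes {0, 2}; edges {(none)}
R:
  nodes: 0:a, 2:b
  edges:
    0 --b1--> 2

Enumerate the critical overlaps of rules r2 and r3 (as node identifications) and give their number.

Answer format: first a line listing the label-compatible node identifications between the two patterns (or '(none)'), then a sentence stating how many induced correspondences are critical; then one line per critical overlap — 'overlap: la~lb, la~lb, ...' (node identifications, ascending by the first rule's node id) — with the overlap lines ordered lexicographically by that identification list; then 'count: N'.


label-compatible node identifications between L(r2) and L(r3): 0~0, 1~0, 2~1, 2~2
5 of the induced correspondences are critical overlaps of r2 and r3.
overlap: 0~0, 2~1
overlap: 1~0
overlap: 1~0, 2~1
overlap: 1~0, 2~2
overlap: 2~1
count: 5


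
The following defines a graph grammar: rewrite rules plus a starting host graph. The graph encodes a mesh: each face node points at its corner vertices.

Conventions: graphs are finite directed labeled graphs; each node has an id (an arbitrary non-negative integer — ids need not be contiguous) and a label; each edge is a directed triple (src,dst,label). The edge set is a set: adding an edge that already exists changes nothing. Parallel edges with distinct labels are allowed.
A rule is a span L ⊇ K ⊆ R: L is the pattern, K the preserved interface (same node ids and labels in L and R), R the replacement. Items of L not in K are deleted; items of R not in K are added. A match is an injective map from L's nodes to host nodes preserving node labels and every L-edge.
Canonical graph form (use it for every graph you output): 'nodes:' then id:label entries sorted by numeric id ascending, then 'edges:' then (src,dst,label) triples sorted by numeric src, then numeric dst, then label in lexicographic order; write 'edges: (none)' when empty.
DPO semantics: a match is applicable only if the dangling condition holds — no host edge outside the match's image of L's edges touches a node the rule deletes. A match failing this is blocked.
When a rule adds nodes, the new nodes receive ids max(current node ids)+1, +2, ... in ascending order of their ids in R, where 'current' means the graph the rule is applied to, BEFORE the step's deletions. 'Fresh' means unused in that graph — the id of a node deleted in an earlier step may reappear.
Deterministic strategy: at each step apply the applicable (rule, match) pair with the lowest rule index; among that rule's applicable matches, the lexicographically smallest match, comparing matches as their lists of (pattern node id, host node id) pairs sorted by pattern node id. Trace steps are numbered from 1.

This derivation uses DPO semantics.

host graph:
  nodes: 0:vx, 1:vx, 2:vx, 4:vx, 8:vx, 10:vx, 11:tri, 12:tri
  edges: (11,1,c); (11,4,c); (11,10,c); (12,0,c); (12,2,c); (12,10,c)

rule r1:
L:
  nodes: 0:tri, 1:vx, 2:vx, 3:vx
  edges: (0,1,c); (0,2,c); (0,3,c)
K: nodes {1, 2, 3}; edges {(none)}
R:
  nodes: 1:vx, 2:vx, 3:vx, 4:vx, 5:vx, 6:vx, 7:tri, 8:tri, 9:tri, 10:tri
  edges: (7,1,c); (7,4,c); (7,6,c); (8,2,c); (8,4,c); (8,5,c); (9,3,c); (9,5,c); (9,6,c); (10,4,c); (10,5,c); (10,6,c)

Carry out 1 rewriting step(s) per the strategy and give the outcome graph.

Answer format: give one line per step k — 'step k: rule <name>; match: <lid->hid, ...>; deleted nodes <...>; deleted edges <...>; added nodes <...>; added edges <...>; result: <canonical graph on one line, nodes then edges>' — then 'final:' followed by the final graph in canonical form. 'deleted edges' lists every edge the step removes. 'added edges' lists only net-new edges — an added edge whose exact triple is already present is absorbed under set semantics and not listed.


step 1: rule r1; match: 0->11, 1->1, 2->4, 3->10; deleted nodes 11; deleted edges (11,1,c); (11,4,c); (11,10,c); added nodes 13, 14, 15, 16, 17, 18, 19; added edges (16,1,c); (16,13,c); (16,15,c); (17,4,c); (17,13,c); (17,14,c); (18,10,c); (18,14,c); (18,15,c); (19,13,c); (19,14,c); (19,15,c); result: nodes: 0:vx, 1:vx, 2:vx, 4:vx, 8:vx, 10:vx, 12:tri, 13:vx, 14:vx, 15:vx, 16:tri, 17:tri, 18:tri, 19:tri edges: (12,0,c); (12,2,c); (12,10,c); (16,1,c); (16,13,c); (16,15,c); (17,4,c); (17,13,c); (17,14,c); (18,10,c); (18,14,c); (18,15,c); (19,13,c); (19,14,c); (19,15,c)
final:
nodes: 0:vx, 1:vx, 2:vx, 4:vx, 8:vx, 10:vx, 12:tri, 13:vx, 14:vx, 15:vx, 16:tri, 17:tri, 18:tri, 19:tri
edges: (12,0,c); (12,2,c); (12,10,c); (16,1,c); (16,13,c); (16,15,c); (17,4,c); (17,13,c); (17,14,c); (18,10,c); (18,14,c); (18,15,c); (19,13,c); (19,14,c); (19,15,c)


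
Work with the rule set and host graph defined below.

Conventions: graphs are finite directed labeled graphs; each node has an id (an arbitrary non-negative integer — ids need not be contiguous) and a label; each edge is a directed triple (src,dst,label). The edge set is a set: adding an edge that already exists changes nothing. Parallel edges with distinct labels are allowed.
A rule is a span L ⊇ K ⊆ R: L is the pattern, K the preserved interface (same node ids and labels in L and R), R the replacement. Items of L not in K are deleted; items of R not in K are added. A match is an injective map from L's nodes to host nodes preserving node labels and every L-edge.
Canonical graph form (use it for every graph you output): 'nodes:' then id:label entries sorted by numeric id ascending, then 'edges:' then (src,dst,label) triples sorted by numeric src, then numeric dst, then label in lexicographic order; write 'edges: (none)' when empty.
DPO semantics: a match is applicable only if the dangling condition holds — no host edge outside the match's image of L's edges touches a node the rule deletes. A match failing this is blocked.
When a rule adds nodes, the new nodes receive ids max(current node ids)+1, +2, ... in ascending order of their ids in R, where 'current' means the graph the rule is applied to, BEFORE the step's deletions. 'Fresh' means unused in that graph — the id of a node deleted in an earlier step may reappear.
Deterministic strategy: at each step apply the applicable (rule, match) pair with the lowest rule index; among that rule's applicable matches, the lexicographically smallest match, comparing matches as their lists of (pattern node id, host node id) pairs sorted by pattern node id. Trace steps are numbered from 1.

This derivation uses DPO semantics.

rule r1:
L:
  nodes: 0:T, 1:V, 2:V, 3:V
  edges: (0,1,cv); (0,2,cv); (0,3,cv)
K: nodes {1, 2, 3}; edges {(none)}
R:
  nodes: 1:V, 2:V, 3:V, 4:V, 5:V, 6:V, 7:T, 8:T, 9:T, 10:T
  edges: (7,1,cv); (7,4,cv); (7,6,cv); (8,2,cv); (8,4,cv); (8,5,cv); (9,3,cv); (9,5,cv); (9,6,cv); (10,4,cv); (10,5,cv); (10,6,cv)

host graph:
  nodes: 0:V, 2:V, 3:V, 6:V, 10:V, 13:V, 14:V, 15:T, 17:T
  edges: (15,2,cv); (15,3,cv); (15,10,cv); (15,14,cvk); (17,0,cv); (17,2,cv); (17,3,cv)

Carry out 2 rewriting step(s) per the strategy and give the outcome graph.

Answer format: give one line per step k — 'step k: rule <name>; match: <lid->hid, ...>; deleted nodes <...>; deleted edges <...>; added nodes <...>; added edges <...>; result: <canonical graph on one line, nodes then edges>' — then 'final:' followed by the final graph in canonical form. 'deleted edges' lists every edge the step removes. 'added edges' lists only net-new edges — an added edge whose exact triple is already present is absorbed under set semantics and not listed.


step 1: rule r1; match: 0->17, 1->0, 2->2, 3->3; deleted nodes 17; deleted edges (17,0,cv); (17,2,cv); (17,3,cv); added nodes 18, 19, 20, 21, 22, 23, 24; added edges (21,0,cv); (21,18,cv); (21,20,cv); (22,2,cv); (22,18,cv); (22,19,cv); (23,3,cv); (23,19,cv); (23,20,cv); (24,18,cv); (24,19,cv); (24,20,cv); result: nodes: 0:V, 2:V, 3:V, 6:V, 10:V, 13:V, 14:V, 15:T, 18:V, 19:V, 20:V, 21:T, 22:T, 23:T, 24:T edges: (15,2,cv); (15,3,cv); (15,10,cv); (15,14,cvk); (21,0,cv); (21,18,cv); (21,20,cv); (22,2,cv); (22,18,cv); (22,19,cv); (23,3,cv); (23,19,cv); (23,20,cv); (24,18,cv); (24,19,cv); (24,20,cv)
step 2: rule r1; match: 0->21, 1->0, 2->18, 3->20; deleted nodes 21; deleted edges (21,0,cv); (21,18,cv); (21,20,cv); added nodes 25, 26, 27, 28, 29, 30, 31; added edges (28,0,cv); (28,25,cv); (28,27,cv); (29,18,cv); (29,25,cv); (29,26,cv); (30,20,cv); (30,26,cv); (30,27,cv); (31,25,cv); (31,26,cv); (31,27,cv); result: nodes: 0:V, 2:V, 3:V, 6:V, 10:V, 13:V, 14:V, 15:T, 18:V, 19:V, 20:V, 22:T, 23:T, 24:T, 25:V, 26:V, 27:V, 28:T, 29:T, 30:T, 31:T edges: (15,2,cv); (15,3,cv); (15,10,cv); (15,14,cvk); (22,2,cv); (22,18,cv); (22,19,cv); (23,3,cv); (23,19,cv); (23,20,cv); (24,18,cv); (24,19,cv); (24,20,cv); (28,0,cv); (28,25,cv); (28,27,cv); (29,18,cv); (29,25,cv); (29,26,cv); (30,20,cv); (30,26,cv); (30,27,cv); (31,25,cv); (31,26,cv); (31,27,cv)
final:
nodes: 0:V, 2:V, 3:V, 6:V, 10:V, 13:V, 14:V, 15:T, 18:V, 19:V, 20:V, 22:T, 23:T, 24:T, 25:V, 26:V, 27:V, 28:T, 29:T, 30:T, 31:T
edges: (15,2,cv); (15,3,cv); (15,10,cv); (15,14,cvk); (22,2,cv); (22,18,cv); (22,19,cv); (23,3,cv); (23,19,cv); (23,20,cv); (24,18,cv); (24,19,cv); (24,20,cv); (28,0,cv); (28,25,cv); (28,27,cv); (29,18,cv); (29,25,cv); (29,26,cv); (30,20,cv); (30,26,cv); (30,27,cv); (31,25,cv); (31,26,cv); (31,27,cv)


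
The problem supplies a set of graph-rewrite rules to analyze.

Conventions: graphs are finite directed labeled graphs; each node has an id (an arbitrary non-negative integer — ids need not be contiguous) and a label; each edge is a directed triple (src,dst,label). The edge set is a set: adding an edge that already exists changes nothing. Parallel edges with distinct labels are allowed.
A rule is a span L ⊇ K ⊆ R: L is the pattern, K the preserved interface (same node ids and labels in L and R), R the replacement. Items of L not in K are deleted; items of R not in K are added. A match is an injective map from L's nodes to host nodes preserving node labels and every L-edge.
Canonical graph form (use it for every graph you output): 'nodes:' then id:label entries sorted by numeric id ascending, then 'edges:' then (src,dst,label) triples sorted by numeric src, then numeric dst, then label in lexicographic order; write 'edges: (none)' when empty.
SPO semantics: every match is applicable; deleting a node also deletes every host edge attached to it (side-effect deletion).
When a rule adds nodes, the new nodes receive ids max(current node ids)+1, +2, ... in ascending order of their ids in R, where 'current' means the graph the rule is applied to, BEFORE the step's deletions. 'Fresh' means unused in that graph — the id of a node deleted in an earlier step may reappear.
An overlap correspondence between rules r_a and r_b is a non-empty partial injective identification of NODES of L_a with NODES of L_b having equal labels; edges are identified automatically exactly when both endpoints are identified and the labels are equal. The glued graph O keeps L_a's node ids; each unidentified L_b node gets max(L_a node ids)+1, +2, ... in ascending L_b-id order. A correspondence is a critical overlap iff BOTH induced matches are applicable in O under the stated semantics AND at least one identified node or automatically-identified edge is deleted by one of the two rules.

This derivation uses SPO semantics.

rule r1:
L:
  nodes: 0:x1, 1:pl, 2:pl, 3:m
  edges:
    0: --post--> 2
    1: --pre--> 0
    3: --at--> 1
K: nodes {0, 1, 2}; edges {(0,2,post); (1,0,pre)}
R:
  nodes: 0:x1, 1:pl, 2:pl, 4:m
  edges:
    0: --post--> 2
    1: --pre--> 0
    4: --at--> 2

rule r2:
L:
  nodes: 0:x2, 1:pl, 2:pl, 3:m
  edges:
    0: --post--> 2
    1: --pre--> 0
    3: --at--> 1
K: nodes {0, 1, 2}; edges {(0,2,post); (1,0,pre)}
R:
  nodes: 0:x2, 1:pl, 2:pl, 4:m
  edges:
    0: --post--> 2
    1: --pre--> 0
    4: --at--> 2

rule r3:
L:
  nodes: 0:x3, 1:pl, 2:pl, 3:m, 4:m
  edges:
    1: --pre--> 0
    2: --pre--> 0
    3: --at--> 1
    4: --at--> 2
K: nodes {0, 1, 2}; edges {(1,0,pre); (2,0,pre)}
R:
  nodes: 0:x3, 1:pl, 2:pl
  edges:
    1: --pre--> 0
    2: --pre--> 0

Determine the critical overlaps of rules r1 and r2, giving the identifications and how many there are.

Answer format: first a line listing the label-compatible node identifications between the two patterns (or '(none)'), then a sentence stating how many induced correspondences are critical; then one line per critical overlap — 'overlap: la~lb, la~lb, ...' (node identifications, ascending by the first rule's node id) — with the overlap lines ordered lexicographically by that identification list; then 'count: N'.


label-compatible node identifications between L(r1) and L(r2): 1~1, 1~2, 2~1, 2~2, 3~3
7 of the induced correspondences are critical overlaps of r1 and r2.
overlap: 1~1, 2~2, 3~3
overlap: 1~1, 3~3
overlap: 1~2, 2~1, 3~3
overlap: 1~2, 3~3
overlap: 2~1, 3~3
overlap: 2~2, 3~3
overlap: 3~3
count: 7


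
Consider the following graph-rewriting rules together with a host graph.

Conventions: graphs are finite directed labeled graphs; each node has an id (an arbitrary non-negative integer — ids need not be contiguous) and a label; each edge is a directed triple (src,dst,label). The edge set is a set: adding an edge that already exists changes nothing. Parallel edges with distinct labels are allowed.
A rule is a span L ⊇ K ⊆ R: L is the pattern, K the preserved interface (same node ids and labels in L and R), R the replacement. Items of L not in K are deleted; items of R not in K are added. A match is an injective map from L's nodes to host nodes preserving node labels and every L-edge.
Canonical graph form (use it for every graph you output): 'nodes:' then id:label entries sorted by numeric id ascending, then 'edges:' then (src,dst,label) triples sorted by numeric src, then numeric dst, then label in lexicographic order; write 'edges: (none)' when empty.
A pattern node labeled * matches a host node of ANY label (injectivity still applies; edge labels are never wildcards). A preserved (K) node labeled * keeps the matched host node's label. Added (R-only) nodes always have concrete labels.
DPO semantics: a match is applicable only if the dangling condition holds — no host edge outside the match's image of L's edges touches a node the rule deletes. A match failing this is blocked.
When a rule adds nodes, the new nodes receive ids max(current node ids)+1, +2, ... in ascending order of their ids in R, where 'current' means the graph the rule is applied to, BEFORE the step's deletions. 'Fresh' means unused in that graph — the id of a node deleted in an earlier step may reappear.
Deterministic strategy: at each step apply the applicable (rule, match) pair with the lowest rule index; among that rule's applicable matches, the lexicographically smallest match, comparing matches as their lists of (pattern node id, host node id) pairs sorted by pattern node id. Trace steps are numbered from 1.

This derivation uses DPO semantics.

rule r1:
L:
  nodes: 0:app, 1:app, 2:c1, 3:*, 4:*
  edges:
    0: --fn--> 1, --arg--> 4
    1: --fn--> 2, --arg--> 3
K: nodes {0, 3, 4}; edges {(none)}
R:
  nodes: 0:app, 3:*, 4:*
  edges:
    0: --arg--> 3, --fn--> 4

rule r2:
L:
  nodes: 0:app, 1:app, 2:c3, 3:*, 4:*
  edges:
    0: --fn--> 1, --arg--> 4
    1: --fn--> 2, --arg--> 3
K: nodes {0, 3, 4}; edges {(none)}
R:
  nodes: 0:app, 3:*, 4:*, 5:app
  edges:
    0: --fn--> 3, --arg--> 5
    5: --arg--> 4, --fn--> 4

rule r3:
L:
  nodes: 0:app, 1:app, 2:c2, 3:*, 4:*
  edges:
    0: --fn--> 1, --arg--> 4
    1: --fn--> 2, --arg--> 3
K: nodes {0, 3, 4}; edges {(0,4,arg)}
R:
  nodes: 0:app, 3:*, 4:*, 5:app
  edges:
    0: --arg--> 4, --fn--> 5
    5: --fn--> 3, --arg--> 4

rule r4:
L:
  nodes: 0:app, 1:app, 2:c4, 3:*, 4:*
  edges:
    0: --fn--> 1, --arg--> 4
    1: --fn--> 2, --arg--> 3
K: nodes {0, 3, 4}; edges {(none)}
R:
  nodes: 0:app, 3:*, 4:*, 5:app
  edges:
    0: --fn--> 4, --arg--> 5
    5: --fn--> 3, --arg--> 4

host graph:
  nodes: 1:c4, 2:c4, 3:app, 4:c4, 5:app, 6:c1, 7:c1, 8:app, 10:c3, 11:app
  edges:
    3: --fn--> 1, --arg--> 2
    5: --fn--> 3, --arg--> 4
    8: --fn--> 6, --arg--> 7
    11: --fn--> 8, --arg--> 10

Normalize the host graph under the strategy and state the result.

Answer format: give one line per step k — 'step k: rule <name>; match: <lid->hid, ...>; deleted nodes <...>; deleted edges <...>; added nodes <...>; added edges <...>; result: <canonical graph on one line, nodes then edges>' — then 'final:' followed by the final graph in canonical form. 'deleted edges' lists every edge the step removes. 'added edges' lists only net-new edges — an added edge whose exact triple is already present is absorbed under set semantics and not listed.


step 1: rule r1; match: 0->11, 1->8, 2->6, 3->7, 4->10; deleted nodes 6, 8; deleted edges (8,6,fn); (8,7,arg); (11,8,fn); (11,10,arg); added nodes (none); added edges (11,7,arg); (11,10,fn); result: nodes: 1:c4, 2:c4, 3:app, 4:c4, 5:app, 7:c1, 10:c3, 11:app edges: (3,1,fn); (3,2,arg); (5,3,fn); (5,4,arg); (11,7,arg); (11,10,fn)
step 2: rule r4; match: 0->5, 1->3, 2->1, 3->2, 4->4; deleted nodes 1, 3; deleted edges (3,1,fn); (3,2,arg); (5,3,fn); (5,4,arg); added nodes 12; added edges (5,4,fn); (5,12,arg); (12,2,fn); (12,4,arg); result: nodes: 2:c4, 4:c4, 5:app, 7:c1, 10:c3, 11:app, 12:app edges: (5,4,fn); (5,12,arg); (11,7,arg); (11,10,fn); (12,2,fn); (12,4,arg)
final:
nodes: 2:c4, 4:c4, 5:app, 7:c1, 10:c3, 11:app, 12:app
edges: (5,4,fn); (5,12,arg); (11,7,arg); (11,10,fn); (12,2,fn); (12,4,arg)


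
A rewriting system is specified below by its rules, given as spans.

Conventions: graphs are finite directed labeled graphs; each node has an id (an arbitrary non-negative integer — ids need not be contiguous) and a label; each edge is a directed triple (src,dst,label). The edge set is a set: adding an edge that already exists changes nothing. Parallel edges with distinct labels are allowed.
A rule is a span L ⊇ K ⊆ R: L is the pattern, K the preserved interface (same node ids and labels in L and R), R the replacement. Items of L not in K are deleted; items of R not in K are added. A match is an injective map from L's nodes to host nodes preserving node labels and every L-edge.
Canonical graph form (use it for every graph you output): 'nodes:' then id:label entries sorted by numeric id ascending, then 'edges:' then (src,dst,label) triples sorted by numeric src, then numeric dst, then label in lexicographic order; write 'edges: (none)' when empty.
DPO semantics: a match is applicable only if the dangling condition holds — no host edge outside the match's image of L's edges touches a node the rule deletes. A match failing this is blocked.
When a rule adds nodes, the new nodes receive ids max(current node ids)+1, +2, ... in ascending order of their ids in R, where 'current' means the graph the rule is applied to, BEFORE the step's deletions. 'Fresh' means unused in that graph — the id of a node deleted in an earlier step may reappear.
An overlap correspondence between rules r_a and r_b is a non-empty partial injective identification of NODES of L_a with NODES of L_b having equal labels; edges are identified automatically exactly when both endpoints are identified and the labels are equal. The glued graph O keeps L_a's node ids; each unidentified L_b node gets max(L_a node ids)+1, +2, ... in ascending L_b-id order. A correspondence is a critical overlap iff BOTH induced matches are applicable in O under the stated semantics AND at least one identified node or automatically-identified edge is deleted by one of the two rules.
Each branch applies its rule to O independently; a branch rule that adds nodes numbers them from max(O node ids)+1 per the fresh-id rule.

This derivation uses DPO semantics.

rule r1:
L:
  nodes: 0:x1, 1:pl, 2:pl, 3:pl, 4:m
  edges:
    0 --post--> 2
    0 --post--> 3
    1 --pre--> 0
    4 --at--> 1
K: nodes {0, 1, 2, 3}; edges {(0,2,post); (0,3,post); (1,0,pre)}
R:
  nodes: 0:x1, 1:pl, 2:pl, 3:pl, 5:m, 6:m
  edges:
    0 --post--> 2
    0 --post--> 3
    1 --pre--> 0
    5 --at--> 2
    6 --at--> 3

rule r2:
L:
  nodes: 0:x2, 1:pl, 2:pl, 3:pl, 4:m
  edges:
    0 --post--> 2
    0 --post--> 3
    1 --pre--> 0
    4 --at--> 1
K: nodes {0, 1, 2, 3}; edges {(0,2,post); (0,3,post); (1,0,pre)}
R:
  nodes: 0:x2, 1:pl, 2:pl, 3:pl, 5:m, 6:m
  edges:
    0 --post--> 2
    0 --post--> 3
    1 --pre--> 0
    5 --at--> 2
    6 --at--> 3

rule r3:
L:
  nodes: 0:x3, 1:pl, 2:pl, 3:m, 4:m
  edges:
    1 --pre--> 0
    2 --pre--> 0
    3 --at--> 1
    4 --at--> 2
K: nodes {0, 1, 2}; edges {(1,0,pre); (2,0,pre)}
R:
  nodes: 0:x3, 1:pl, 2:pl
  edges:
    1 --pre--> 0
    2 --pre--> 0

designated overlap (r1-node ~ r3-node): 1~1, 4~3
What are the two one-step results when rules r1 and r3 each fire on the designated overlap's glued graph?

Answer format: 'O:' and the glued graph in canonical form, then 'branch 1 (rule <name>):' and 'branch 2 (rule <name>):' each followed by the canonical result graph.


O:
nodes: 0:x1, 1:pl, 2:pl, 3:pl, 4:m, 5:x3, 6:pl, 7:m
edges: (0,2,post); (0,3,post); (1,0,pre); (1,5,pre); (4,1,at); (6,5,pre); (7,6,at)
branch 1 (rule r1):
nodes: 0:x1, 1:pl, 2:pl, 3:pl, 5:x3, 6:pl, 7:m, 8:m, 9:m
edges: (0,2,post); (0,3,post); (1,0,pre); (1,5,pre); (6,5,pre); (7,6,at); (8,2,at); (9,3,at)
branch 2 (rule r3):
nodes: 0:x1, 1:pl, 2:pl, 3:pl, 5:x3, 6:pl
edges: (0,2,post); (0,3,post); (1,0,pre); (1,5,pre); (6,5,pre)


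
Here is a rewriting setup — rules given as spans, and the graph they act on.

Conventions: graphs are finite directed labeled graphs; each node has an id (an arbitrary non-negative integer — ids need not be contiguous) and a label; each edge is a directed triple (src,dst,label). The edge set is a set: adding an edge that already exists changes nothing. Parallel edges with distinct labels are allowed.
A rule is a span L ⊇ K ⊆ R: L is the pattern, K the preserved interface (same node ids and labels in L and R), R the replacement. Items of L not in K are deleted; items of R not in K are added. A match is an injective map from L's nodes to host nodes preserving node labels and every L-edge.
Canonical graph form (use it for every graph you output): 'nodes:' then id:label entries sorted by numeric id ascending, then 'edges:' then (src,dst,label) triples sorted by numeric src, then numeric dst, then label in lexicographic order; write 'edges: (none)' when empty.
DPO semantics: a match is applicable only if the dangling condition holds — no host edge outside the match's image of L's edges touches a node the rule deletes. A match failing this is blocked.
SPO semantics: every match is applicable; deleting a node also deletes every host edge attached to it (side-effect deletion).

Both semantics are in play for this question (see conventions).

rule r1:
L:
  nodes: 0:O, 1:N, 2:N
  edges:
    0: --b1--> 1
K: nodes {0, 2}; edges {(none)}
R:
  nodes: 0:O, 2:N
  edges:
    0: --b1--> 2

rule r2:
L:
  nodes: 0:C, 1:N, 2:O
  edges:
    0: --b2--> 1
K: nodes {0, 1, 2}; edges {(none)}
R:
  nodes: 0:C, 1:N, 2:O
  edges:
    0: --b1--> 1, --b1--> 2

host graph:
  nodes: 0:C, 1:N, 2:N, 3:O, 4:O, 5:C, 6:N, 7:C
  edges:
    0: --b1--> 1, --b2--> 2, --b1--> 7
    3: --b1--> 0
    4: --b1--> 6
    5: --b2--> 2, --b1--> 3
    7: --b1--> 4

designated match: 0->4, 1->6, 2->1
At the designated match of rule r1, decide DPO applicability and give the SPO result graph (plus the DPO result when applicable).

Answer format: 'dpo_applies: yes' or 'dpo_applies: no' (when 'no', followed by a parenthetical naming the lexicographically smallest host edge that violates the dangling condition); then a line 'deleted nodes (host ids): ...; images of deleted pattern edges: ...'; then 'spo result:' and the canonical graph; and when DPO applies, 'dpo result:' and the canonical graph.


dpo_applies: yes
deleted nodes (host ids): 6; images of deleted pattern edges: (4,6,b1)
spo result:
nodes: 0:C, 1:N, 2:N, 3:O, 4:O, 5:C, 7:C
edges: (0,1,b1); (0,2,b2); (0,7,b1); (3,0,b1); (4,1,b1); (5,2,b2); (5,3,b1); (7,4,b1)
dpo result:
nodes: 0:C, 1:N, 2:N, 3:O, 4:O, 5:C, 7:C
edges: (0,1,b1); (0,2,b2); (0,7,b1); (3,0,b1); (4,1,b1); (5,2,b2); (5,3,b1); (7,4,b1)


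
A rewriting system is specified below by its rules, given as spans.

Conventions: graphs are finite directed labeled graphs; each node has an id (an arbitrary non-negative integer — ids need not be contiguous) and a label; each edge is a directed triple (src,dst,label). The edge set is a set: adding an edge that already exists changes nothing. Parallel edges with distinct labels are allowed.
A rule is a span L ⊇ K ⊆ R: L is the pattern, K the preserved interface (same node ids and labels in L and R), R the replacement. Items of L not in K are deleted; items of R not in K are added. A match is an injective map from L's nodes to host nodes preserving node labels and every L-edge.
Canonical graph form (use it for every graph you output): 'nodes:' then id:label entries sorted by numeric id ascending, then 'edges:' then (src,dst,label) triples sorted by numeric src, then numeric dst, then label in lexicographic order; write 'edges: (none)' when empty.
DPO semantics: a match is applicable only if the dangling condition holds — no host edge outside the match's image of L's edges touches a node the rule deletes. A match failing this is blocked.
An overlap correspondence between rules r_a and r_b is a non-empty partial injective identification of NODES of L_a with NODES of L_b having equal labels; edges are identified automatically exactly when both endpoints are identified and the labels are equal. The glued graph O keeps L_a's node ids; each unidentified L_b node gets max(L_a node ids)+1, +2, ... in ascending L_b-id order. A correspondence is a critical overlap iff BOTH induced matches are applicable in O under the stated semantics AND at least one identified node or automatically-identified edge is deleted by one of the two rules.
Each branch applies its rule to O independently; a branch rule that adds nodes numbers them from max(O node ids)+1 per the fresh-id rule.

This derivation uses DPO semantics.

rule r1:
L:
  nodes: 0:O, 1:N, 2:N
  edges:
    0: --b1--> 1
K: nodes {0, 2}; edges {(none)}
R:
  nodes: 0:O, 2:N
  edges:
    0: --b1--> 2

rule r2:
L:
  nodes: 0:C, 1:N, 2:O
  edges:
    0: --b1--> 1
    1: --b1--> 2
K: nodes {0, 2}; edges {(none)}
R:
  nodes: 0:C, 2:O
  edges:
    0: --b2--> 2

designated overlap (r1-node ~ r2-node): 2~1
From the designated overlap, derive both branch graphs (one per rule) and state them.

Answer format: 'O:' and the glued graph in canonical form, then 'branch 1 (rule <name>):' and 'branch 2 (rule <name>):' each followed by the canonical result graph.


O:
nodes: 0:O, 1:N, 2:N, 3:C, 4:O
edges: (0,1,b1); (2,4,b1); (3,2,b1)
branch 1 (rule r1):
nodes: 0:O, 2:N, 3:C, 4:O
edges: (0,2,b1); (2,4,b1); (3,2,b1)
branch 2 (rule r2):
nodes: 0:O, 1:N, 3:C, 4:O
edges: (0,1,b1); (3,4,b2)


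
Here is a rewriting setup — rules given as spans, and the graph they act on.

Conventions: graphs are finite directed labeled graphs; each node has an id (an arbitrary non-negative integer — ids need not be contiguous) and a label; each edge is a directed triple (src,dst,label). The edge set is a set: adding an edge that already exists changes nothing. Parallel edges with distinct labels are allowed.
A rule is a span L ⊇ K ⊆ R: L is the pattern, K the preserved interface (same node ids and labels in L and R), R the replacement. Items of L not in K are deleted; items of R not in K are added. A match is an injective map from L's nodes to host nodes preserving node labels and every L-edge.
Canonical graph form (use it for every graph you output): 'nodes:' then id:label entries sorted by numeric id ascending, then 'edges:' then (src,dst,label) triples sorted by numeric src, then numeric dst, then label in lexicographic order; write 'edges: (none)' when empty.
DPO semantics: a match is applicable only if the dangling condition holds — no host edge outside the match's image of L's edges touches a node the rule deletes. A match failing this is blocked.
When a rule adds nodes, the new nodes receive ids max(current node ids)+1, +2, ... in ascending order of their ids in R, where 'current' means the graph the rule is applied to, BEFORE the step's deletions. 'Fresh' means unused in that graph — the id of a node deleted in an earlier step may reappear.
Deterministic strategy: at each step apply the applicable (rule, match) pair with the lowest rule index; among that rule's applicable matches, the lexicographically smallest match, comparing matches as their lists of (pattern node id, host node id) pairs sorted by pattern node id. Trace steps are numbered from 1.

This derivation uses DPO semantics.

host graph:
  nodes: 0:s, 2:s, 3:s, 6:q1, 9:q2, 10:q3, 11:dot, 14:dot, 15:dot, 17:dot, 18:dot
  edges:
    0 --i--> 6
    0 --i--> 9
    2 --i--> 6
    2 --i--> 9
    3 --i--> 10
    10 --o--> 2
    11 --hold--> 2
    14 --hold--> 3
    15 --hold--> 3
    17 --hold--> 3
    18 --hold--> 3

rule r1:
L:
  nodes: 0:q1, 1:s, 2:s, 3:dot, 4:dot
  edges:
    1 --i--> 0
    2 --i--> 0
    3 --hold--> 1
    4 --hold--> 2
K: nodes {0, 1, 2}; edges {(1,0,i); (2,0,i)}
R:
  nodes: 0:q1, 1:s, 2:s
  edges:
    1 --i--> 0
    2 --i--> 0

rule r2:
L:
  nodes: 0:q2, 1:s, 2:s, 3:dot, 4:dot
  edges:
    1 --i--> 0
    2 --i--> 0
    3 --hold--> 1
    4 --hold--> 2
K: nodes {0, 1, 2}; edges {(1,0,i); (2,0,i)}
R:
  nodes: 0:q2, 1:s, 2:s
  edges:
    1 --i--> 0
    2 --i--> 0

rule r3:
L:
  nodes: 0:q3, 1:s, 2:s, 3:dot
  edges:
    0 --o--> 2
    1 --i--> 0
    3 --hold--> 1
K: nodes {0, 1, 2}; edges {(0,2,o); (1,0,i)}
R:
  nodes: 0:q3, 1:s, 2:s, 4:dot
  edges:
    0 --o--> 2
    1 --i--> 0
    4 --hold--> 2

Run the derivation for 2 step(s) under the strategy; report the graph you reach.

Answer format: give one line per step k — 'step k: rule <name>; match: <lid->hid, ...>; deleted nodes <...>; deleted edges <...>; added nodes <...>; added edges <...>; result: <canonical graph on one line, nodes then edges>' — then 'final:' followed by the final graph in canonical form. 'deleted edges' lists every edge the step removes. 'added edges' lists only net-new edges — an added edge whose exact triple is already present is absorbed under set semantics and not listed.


step 1: rule r3; match: 0->10, 1->3, 2->2, 3->14; deleted nodes 14; deleted edges (14,3,hold); added nodes 19; added edges (19,2,hold); result: nodes: 0:s, 2:s, 3:s, 6:q1, 9:q2, 10:q3, 11:dot, 15:dot, 17:dot, 18:dot, 19:dot edges: (0,6,i); (0,9,i); (2,6,i); (2,9,i); (3,10,i); (10,2,o); (11,2,hold); (15,3,hold); (17,3,hold); (18,3,hold); (19,2,hold)
step 2: rule r3; match: 0->10, 1->3, 2->2, 3->15; deleted nodes 15; deleted edges (15,3,hold); added nodes 20; added edges (20,2,hold); result: nodes: 0:s, 2:s, 3:s, 6:q1, 9:q2, 10:q3, 11:dot, 17:dot, 18:dot, 19:dot, 20:dot edges: (0,6,i); (0,9,i); (2,6,i); (2,9,i); (3,10,i); (10,2,o); (11,2,hold); (17,3,hold); (18,3,hold); (19,2,hold); (20,2,hold)
final:
nodes: 0:s, 2:s, 3:s, 6:q1, 9:q2, 10:q3, 11:dot, 17:dot, 18:dot, 19:dot, 20:dot
edges: (0,6,i); (0,9,i); (2,6,i); (2,9,i); (3,10,i); (10,2,o); (11,2,hold); (17,3,hold); (18,3,hold); (19,2,hold); (20,2,hold)


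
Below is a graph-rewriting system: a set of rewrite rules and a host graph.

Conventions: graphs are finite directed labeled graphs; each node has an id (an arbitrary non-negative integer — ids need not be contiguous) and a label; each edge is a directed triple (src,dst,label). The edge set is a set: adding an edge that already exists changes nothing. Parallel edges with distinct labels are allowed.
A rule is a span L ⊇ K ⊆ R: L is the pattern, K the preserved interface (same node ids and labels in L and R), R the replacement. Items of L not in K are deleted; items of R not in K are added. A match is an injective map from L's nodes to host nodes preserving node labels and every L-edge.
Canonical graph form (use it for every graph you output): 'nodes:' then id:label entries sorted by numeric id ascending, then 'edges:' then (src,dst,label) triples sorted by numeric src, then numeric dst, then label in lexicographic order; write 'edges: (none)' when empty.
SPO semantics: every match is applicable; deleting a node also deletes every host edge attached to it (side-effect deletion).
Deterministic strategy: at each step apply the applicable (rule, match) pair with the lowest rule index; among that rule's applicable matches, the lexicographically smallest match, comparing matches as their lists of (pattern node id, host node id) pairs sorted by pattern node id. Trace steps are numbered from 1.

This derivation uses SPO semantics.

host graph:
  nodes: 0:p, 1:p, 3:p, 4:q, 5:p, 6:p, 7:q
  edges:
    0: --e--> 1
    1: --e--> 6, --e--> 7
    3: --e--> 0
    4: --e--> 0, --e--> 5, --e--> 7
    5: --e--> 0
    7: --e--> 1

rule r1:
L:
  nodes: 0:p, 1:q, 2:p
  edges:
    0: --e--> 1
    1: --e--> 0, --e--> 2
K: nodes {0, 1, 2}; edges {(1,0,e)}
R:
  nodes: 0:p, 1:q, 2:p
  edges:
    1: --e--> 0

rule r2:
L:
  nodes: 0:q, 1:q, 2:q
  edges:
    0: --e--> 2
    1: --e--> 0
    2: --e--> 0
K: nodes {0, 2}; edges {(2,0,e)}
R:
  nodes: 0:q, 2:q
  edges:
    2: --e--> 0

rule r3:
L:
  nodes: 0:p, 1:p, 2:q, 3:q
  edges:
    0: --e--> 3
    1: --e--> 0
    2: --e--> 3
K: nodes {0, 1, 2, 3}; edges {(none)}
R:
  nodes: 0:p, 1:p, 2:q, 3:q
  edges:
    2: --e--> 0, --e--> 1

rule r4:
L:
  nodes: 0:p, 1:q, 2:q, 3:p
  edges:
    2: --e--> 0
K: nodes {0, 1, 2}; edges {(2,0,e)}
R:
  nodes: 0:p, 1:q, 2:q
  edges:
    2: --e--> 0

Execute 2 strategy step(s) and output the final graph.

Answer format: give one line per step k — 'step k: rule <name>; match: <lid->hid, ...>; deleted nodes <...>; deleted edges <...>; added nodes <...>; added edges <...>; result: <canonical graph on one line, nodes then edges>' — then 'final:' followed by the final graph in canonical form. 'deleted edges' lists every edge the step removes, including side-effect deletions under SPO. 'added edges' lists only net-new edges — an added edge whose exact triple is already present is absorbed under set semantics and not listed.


step 1: rule r3; match: 0->1, 1->0, 2->4, 3->7; deleted nodes (none); deleted edges (0,1,e); (1,7,e); (4,7,e); added nodes (none); added edges (4,1,e); result: nodes: 0:p, 1:p, 3:p, 4:q, 5:p, 6:p, 7:q edges: (1,6,e); (3,0,e); (4,0,e); (4,1,e); (4,5,e); (5,0,e); (7,1,e)
step 2: rule r4; match: 0->0, 1->7, 2->4, 3->1; deleted nodes 1; deleted edges (1,6,e); (4,1,e); (7,1,e); added nodes (none); added edges (none); result: nodes: 0:p, 3:p, 4:q, 5:p, 6:p, 7:q edges: (3,0,e); (4,0,e); (4,5,e); (5,0,e)
final:
nodes: 0:p, 3:p, 4:q, 5:p, 6:p, 7:q
edges: (3,0,e); (4,0,e); (4,5,e); (5,0,e)


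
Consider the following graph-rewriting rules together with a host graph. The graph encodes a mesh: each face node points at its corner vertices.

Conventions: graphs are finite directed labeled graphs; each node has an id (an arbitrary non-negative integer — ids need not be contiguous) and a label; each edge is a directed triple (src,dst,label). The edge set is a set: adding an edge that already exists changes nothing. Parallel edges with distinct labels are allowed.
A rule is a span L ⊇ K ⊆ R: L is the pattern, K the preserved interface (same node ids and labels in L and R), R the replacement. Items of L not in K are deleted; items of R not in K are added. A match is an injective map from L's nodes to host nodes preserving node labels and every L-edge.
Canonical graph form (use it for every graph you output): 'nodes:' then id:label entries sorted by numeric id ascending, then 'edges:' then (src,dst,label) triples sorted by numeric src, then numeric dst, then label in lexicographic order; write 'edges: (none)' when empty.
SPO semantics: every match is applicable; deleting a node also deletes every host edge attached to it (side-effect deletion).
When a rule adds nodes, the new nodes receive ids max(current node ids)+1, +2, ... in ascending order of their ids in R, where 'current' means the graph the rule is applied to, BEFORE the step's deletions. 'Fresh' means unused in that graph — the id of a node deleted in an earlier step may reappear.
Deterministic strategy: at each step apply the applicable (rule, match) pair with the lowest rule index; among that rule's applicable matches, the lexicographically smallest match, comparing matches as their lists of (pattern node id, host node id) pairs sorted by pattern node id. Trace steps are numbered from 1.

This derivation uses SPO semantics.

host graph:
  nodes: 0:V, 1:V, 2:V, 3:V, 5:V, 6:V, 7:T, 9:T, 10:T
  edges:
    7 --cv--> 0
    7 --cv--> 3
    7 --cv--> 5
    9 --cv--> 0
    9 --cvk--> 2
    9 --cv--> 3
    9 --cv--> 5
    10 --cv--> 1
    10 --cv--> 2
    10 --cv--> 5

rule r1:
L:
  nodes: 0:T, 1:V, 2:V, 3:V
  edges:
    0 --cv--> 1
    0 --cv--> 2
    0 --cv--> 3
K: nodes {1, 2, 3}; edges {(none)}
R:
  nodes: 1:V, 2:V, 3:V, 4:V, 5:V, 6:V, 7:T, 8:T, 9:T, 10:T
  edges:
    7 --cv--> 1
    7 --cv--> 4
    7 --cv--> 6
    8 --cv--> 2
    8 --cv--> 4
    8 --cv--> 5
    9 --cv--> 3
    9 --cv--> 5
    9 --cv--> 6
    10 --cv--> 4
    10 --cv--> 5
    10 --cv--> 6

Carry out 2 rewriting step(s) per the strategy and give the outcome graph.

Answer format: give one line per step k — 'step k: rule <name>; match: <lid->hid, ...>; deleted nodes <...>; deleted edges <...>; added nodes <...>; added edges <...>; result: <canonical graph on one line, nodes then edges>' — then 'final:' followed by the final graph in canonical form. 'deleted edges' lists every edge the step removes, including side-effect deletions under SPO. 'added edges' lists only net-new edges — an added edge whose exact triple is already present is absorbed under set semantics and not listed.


step 1: rule r1; match: 0->7, 1->0, 2->3, 3->5; deleted nodes 7; deleted edges (7,0,cv); (7,3,cv); (7,5,cv); added nodes 11, 12, 13, 14, 15, 16, 17; added edges (14,0,cv); (14,11,cv); (14,13,cv); (15,3,cv); (15,11,cv); (15,12,cv); (16,5,cv); (16,12,cv); (16,13,cv); (17,11,cv); (17,12,cv); (17,13,cv); result: nodes: 0:V, 1:V, 2:V, 3:V, 5:V, 6:V, 9:T, 10:T, 11:V, 12:V, 13:V, 14:T, 15:T, 16:T, 17:T edges: (9,0,cv); (9,2,cvk); (9,3,cv); (9,5,cv); (10,1,cv); (10,2,cv); (10,5,cv); (14,0,cv); (14,11,cv); (14,13,cv); (15,3,cv); (15,11,cv); (15,12,cv); (16,5,cv); (16,12,cv); (16,13,cv); (17,11,cv); (17,12,cv); (17,13,cv)
step 2: rule r1; match: 0->9, 1->0, 2->3, 3->5; deleted nodes 9; deleted edges (9,0,cv); (9,2,cvk); (9,3,cv); (9,5,cv); added nodes 18, 19, 20, 21, 22, 23, 24; added edges (21,0,cv); (21,18,cv); (21,20,cv); (22,3,cv); (22,18,cv); (22,19,cv); (23,5,cv); (23,19,cv); (23,20,cv); (24,18,cv); (24,19,cv); (24,20,cv); result: nodes: 0:V, 1:V, 2:V, 3:V, 5:V, 6:V, 10:T, 11:V, 12:V, 13:V, 14:T, 15:T, 16:T, 17:T, 18:V, 19:V, 20:V, 21:T, 22:T, 23:T, 24:T edges: (10,1,cv); (10,2,cv); (10,5,cv); (14,0,cv); (14,11,cv); (14,13,cv); (15,3,cv); (15,11,cv); (15,12,cv); (16,5,cv); (16,12,cv); (16,13,cv); (17,11,cv); (17,12,cv); (17,13,cv); (21,0,cv); (21,18,cv); (21,20,cv); (22,3,cv); (22,18,cv); (22,19,cv); (23,5,cv); (23,19,cv); (23,20,cv); (24,18,cv); (24,19,cv); (24,20,cv)
final:
nodes: 0:V, 1:V, 2:V, 3:V, 5:V, 6:V, 10:T, 11:V, 12:V, 13:V, 14:T, 15:T, 16:T, 17:T, 18:V, 19:V, 20:V, 21:T, 22:T, 23:T, 24:T
edges: (10,1,cv); (10,2,cv); (10,5,cv); (14,0,cv); (14,11,cv); (14,13,cv); (15,3,cv); (15,11,cv); (15,12,cv); (16,5,cv); (16,12,cv); (16,13,cv); (17,11,cv); (17,12,cv); (17,13,cv); (21,0,cv); (21,18,cv); (21,20,cv); (22,3,cv); (22,18,cv); (22,19,cv); (23,5,cv); (23,19,cv); (23,20,cv); (24,18,cv); (24,19,cv); (24,20,cv)
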